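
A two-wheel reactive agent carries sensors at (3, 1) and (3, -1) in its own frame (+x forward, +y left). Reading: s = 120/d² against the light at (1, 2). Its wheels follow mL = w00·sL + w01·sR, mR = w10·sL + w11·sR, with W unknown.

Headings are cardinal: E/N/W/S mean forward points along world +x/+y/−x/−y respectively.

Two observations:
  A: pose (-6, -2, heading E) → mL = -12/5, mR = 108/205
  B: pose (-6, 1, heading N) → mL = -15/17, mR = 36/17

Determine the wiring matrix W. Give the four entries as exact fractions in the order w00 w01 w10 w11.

obs A: pose=(-6,-2,E) → sL=24/5, sR=120/41, mL=-12/5, mR=108/205
obs B: pose=(-6,1,N) → sL=30/17, sR=3, mL=-15/17, mR=36/17
sensor matrix S = [[24/5, 120/41], [30/17, 3]]; det S = 32184/3485
solve [mL_A; mL_B] = S·[w00; w01] and [mR_A; mR_B] = S·[w10; w11]:
  w00 = -1/2, w01 = 0, w10 = -1/2, w11 = 1

-1/2 0 -1/2 1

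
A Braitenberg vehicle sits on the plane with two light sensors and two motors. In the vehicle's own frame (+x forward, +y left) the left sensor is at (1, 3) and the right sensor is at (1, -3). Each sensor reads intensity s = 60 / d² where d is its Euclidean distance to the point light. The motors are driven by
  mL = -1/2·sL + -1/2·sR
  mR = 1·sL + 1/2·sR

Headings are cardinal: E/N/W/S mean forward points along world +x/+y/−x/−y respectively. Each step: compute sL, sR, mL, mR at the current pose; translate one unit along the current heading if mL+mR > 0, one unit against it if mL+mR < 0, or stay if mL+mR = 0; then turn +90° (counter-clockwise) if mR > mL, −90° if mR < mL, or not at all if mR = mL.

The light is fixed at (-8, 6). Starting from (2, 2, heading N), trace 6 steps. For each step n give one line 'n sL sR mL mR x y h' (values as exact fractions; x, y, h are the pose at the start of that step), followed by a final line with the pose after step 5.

0 30/29 30/89 -1770/2581 3105/2581 2 2 N
1 20/39 20/27 -220/351 310/351 2 3 W
2 3/8 15/13 -159/208 99/104 1 3 S
3 60/101 60/149 -7500/15049 11970/15049 1 2 E
4 30/29 30/89 -1770/2581 3105/2581 2 2 N
5 20/39 20/27 -220/351 310/351 2 3 W
final 1 3 S

n=0: pose=(2,2,N); sL=30/29, sR=30/89; mL=-1770/2581, mR=3105/2581; mL+mR=15/29 → advance +1; mR−mL=4875/2581 → turn +1·90°
n=1: pose=(2,3,W); sL=20/39, sR=20/27; mL=-220/351, mR=310/351; mL+mR=10/39 → advance +1; mR−mL=530/351 → turn +1·90°
n=2: pose=(1,3,S); sL=3/8, sR=15/13; mL=-159/208, mR=99/104; mL+mR=3/16 → advance +1; mR−mL=357/208 → turn +1·90°
n=3: pose=(1,2,E); sL=60/101, sR=60/149; mL=-7500/15049, mR=11970/15049; mL+mR=30/101 → advance +1; mR−mL=19470/15049 → turn +1·90°
n=4: pose=(2,2,N); sL=30/29, sR=30/89; mL=-1770/2581, mR=3105/2581; mL+mR=15/29 → advance +1; mR−mL=4875/2581 → turn +1·90°
n=5: pose=(2,3,W); sL=20/39, sR=20/27; mL=-220/351, mR=310/351; mL+mR=10/39 → advance +1; mR−mL=530/351 → turn +1·90°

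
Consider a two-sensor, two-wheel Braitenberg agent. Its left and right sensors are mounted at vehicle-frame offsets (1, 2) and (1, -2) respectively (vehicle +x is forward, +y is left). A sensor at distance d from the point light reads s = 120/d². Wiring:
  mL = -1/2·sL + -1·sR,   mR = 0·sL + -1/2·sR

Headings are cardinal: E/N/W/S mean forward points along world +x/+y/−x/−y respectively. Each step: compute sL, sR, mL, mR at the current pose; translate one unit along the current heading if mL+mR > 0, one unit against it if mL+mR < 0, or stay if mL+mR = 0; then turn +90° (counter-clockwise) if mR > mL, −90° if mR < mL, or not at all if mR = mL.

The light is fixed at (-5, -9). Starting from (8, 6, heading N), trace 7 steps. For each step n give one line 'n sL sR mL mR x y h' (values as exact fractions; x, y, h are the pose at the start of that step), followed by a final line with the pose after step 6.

0 120/377 120/481 -5700/13949 -60/481 8 6 N
1 5/12 3/10 -61/120 -3/20 8 5 W
2 24/85 120/313 -13956/26605 -60/313 9 5 S
3 60/257 60/197 -21330/50629 -30/197 9 6 E
4 120/377 120/481 -5700/13949 -60/481 8 6 N
5 5/12 3/10 -61/120 -3/20 8 5 W
6 24/85 120/313 -13956/26605 -60/313 9 5 S
final 9 6 E

n=0: pose=(8,6,N); sL=120/377, sR=120/481; mL=-5700/13949, mR=-60/481; mL+mR=-7440/13949 → advance -1; mR−mL=3960/13949 → turn +1·90°
n=1: pose=(8,5,W); sL=5/12, sR=3/10; mL=-61/120, mR=-3/20; mL+mR=-79/120 → advance -1; mR−mL=43/120 → turn +1·90°
n=2: pose=(9,5,S); sL=24/85, sR=120/313; mL=-13956/26605, mR=-60/313; mL+mR=-19056/26605 → advance -1; mR−mL=8856/26605 → turn +1·90°
n=3: pose=(9,6,E); sL=60/257, sR=60/197; mL=-21330/50629, mR=-30/197; mL+mR=-29040/50629 → advance -1; mR−mL=13620/50629 → turn +1·90°
n=4: pose=(8,6,N); sL=120/377, sR=120/481; mL=-5700/13949, mR=-60/481; mL+mR=-7440/13949 → advance -1; mR−mL=3960/13949 → turn +1·90°
n=5: pose=(8,5,W); sL=5/12, sR=3/10; mL=-61/120, mR=-3/20; mL+mR=-79/120 → advance -1; mR−mL=43/120 → turn +1·90°
n=6: pose=(9,5,S); sL=24/85, sR=120/313; mL=-13956/26605, mR=-60/313; mL+mR=-19056/26605 → advance -1; mR−mL=8856/26605 → turn +1·90°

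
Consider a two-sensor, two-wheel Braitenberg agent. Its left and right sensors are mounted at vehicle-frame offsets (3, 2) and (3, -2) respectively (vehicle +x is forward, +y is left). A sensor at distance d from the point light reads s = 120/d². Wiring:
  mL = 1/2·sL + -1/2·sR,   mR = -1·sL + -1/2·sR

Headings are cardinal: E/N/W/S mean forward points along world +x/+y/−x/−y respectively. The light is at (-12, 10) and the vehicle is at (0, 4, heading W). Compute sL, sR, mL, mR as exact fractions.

left sensor world pos  = (-3, 2); dL² = 145
right sensor world pos = (-3, 6); dR² = 97
sL = 120/145 = 24/29
sR = 120/97 = 120/97
mL = 1/2·sL + -1/2·sR = -576/2813
mR = -1·sL + -1/2·sR = -4068/2813

24/29 120/97 -576/2813 -4068/2813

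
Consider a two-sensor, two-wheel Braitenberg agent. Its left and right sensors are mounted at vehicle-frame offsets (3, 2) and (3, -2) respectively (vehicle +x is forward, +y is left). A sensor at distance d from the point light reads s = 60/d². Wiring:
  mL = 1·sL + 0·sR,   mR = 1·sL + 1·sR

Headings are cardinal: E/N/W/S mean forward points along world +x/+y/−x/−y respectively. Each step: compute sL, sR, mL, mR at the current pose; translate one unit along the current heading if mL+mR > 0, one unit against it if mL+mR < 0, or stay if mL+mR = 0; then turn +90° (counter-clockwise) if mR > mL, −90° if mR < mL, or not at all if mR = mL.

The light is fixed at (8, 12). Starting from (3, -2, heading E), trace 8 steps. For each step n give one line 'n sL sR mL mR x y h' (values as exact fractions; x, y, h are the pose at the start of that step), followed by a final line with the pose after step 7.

n=0: pose=(3,-2,E); sL=15/37, sR=3/13; mL=15/37, mR=306/481; mL+mR=501/481 → advance +1; mR−mL=3/13 → turn +1·90°
n=1: pose=(4,-2,N); sL=60/157, sR=12/25; mL=60/157, mR=3384/3925; mL+mR=4884/3925 → advance +1; mR−mL=12/25 → turn +1·90°
n=2: pose=(4,-1,W); sL=30/137, sR=6/17; mL=30/137, mR=1332/2329; mL+mR=1842/2329 → advance +1; mR−mL=6/17 → turn +1·90°
n=3: pose=(3,-1,S); sL=12/53, sR=12/61; mL=12/53, mR=1368/3233; mL+mR=2100/3233 → advance +1; mR−mL=12/61 → turn +1·90°
n=4: pose=(3,-2,E); sL=15/37, sR=3/13; mL=15/37, mR=306/481; mL+mR=501/481 → advance +1; mR−mL=3/13 → turn +1·90°
n=5: pose=(4,-2,N); sL=60/157, sR=12/25; mL=60/157, mR=3384/3925; mL+mR=4884/3925 → advance +1; mR−mL=12/25 → turn +1·90°
n=6: pose=(4,-1,W); sL=30/137, sR=6/17; mL=30/137, mR=1332/2329; mL+mR=1842/2329 → advance +1; mR−mL=6/17 → turn +1·90°
n=7: pose=(3,-1,S); sL=12/53, sR=12/61; mL=12/53, mR=1368/3233; mL+mR=2100/3233 → advance +1; mR−mL=12/61 → turn +1·90°

0 15/37 3/13 15/37 306/481 3 -2 E
1 60/157 12/25 60/157 3384/3925 4 -2 N
2 30/137 6/17 30/137 1332/2329 4 -1 W
3 12/53 12/61 12/53 1368/3233 3 -1 S
4 15/37 3/13 15/37 306/481 3 -2 E
5 60/157 12/25 60/157 3384/3925 4 -2 N
6 30/137 6/17 30/137 1332/2329 4 -1 W
7 12/53 12/61 12/53 1368/3233 3 -1 S
final 3 -2 E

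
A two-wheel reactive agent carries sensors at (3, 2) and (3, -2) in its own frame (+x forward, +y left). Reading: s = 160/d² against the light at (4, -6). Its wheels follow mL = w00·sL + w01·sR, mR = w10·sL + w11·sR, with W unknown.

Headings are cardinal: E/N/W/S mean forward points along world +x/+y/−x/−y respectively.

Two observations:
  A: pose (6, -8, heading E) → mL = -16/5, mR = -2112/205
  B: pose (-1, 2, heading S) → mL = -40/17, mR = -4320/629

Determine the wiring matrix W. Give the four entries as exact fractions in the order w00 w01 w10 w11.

-1/2 0 -1 -1

obs A: pose=(6,-8,E) → sL=32/5, sR=160/41, mL=-16/5, mR=-2112/205
obs B: pose=(-1,2,S) → sL=80/17, sR=80/37, mL=-40/17, mR=-4320/629
sensor matrix S = [[32/5, 160/41], [80/17, 80/37]]; det S = -116736/25789
solve [mL_A; mL_B] = S·[w00; w01] and [mR_A; mR_B] = S·[w10; w11]:
  w00 = -1/2, w01 = 0, w10 = -1, w11 = -1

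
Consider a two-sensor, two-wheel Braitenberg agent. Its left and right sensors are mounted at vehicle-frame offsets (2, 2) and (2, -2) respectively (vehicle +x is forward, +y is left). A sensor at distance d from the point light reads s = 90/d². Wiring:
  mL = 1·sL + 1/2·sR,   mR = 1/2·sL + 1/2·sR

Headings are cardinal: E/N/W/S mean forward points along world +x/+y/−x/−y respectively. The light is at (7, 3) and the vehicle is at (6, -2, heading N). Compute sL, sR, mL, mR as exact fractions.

5 9 19/2 7

left sensor world pos  = (4, 0); dL² = 18
right sensor world pos = (8, 0); dR² = 10
sL = 90/18 = 5
sR = 90/10 = 9
mL = 1·sL + 1/2·sR = 19/2
mR = 1/2·sL + 1/2·sR = 7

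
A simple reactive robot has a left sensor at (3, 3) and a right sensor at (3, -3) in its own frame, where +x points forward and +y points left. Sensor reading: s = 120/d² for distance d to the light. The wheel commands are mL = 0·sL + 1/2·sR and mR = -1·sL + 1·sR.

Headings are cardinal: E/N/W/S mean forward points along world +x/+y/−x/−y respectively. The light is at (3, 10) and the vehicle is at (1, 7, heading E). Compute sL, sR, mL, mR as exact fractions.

120 120/37 60/37 -4320/37

left sensor world pos  = (4, 10); dL² = 1
right sensor world pos = (4, 4); dR² = 37
sL = 120/1 = 120
sR = 120/37 = 120/37
mL = 0·sL + 1/2·sR = 60/37
mR = -1·sL + 1·sR = -4320/37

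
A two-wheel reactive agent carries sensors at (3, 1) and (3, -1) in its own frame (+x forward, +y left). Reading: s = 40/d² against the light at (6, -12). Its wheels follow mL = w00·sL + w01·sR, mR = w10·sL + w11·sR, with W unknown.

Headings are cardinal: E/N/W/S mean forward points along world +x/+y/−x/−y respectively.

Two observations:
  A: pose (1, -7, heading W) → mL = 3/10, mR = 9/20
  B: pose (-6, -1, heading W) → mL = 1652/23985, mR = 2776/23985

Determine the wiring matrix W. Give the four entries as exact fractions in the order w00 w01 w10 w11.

obs A: pose=(1,-7,W) → sL=1/2, sR=2/5, mL=3/10, mR=9/20
obs B: pose=(-6,-1,W) → sL=8/65, sR=40/369, mL=1652/23985, mR=2776/23985
sensor matrix S = [[1/2, 2/5], [8/65, 40/369]]; det S = 596/119925
solve [mL_A; mL_B] = S·[w00; w01] and [mR_A; mR_B] = S·[w10; w11]:
  w00 = 1, w01 = -1/2, w10 = 1/2, w11 = 1/2

1 -1/2 1/2 1/2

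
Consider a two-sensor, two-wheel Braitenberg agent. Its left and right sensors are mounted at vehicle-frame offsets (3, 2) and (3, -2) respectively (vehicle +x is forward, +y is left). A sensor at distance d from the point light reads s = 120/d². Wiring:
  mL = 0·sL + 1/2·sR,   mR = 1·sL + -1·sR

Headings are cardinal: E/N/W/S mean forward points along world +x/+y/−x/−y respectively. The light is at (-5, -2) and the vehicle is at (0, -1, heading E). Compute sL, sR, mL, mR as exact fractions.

left sensor world pos  = (3, 1); dL² = 73
right sensor world pos = (3, -3); dR² = 65
sL = 120/73 = 120/73
sR = 120/65 = 24/13
mL = 0·sL + 1/2·sR = 12/13
mR = 1·sL + -1·sR = -192/949

120/73 24/13 12/13 -192/949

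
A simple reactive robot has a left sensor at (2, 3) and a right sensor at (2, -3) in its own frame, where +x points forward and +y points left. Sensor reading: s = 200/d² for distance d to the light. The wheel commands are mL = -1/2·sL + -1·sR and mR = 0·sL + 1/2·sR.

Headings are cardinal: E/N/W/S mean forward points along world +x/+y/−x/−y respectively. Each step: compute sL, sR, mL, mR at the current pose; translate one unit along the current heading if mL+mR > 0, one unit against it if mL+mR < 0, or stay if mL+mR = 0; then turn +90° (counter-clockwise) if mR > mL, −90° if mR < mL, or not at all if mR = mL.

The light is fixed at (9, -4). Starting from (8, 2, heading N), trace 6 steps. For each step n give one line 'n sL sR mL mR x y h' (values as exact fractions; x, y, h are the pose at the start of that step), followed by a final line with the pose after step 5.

0 5/2 50/17 -285/68 25/17 8 2 N
1 200/13 200/73 -9900/949 100/73 8 1 W
2 100/9 100/9 -50/3 50/9 9 1 S
3 40/17 200/13 -3660/221 100/13 9 2 E
4 5/2 50/17 -285/68 25/17 8 2 N
5 200/13 200/73 -9900/949 100/73 8 1 W
final 9 1 S

n=0: pose=(8,2,N); sL=5/2, sR=50/17; mL=-285/68, mR=25/17; mL+mR=-185/68 → advance -1; mR−mL=385/68 → turn +1·90°
n=1: pose=(8,1,W); sL=200/13, sR=200/73; mL=-9900/949, mR=100/73; mL+mR=-8600/949 → advance -1; mR−mL=11200/949 → turn +1·90°
n=2: pose=(9,1,S); sL=100/9, sR=100/9; mL=-50/3, mR=50/9; mL+mR=-100/9 → advance -1; mR−mL=200/9 → turn +1·90°
n=3: pose=(9,2,E); sL=40/17, sR=200/13; mL=-3660/221, mR=100/13; mL+mR=-1960/221 → advance -1; mR−mL=5360/221 → turn +1·90°
n=4: pose=(8,2,N); sL=5/2, sR=50/17; mL=-285/68, mR=25/17; mL+mR=-185/68 → advance -1; mR−mL=385/68 → turn +1·90°
n=5: pose=(8,1,W); sL=200/13, sR=200/73; mL=-9900/949, mR=100/73; mL+mR=-8600/949 → advance -1; mR−mL=11200/949 → turn +1·90°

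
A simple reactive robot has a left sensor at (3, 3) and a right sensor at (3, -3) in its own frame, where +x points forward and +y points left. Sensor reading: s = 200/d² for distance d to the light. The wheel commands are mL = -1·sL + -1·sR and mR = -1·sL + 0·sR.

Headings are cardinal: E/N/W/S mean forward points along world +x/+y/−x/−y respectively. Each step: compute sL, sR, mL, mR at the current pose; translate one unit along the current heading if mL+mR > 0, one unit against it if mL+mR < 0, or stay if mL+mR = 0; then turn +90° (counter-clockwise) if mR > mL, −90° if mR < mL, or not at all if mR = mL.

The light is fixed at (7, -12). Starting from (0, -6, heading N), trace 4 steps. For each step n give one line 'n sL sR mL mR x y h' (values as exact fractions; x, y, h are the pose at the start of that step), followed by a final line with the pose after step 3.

n=0: pose=(0,-6,N); sL=200/181, sR=200/97; mL=-55600/17557, mR=-200/181; mL+mR=-75000/17557 → advance -1; mR−mL=200/97 → turn +1·90°
n=1: pose=(0,-7,W); sL=25/13, sR=50/41; mL=-1675/533, mR=-25/13; mL+mR=-2700/533 → advance -1; mR−mL=50/41 → turn +1·90°
n=2: pose=(1,-7,S); sL=200/13, sR=40/17; mL=-3920/221, mR=-200/13; mL+mR=-7320/221 → advance -1; mR−mL=40/17 → turn +1·90°
n=3: pose=(1,-6,E); sL=20/9, sR=100/9; mL=-40/3, mR=-20/9; mL+mR=-140/9 → advance -1; mR−mL=100/9 → turn +1·90°

0 200/181 200/97 -55600/17557 -200/181 0 -6 N
1 25/13 50/41 -1675/533 -25/13 0 -7 W
2 200/13 40/17 -3920/221 -200/13 1 -7 S
3 20/9 100/9 -40/3 -20/9 1 -6 E
final 0 -6 N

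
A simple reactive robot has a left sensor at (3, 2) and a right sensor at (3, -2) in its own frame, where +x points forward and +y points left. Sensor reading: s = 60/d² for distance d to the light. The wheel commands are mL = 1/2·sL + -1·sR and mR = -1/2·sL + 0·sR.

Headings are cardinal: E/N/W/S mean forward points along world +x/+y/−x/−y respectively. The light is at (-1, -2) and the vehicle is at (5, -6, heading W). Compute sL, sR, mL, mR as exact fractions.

left sensor world pos  = (2, -8); dL² = 45
right sensor world pos = (2, -4); dR² = 13
sL = 60/45 = 4/3
sR = 60/13 = 60/13
mL = 1/2·sL + -1·sR = -154/39
mR = -1/2·sL + 0·sR = -2/3

4/3 60/13 -154/39 -2/3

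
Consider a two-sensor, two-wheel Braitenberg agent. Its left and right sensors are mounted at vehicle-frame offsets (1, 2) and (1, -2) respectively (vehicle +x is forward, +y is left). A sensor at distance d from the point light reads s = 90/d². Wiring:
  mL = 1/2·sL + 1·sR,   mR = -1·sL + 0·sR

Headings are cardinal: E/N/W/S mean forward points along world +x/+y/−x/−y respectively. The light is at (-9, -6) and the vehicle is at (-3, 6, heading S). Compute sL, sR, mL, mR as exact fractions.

left sensor world pos  = (-1, 5); dL² = 185
right sensor world pos = (-5, 5); dR² = 137
sL = 90/185 = 18/37
sR = 90/137 = 90/137
mL = 1/2·sL + 1·sR = 4563/5069
mR = -1·sL + 0·sR = -18/37

18/37 90/137 4563/5069 -18/37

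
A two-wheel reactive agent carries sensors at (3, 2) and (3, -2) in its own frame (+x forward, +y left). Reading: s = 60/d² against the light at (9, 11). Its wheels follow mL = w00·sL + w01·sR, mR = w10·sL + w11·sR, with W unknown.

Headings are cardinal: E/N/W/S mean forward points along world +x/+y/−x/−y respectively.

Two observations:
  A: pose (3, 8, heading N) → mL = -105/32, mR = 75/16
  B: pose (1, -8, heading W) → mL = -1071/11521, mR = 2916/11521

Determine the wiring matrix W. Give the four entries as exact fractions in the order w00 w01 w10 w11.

1/2 -1 1 1

obs A: pose=(3,8,N) → sL=15/16, sR=15/4, mL=-105/32, mR=75/16
obs B: pose=(1,-8,W) → sL=30/281, sR=6/41, mL=-1071/11521, mR=2916/11521
sensor matrix S = [[15/16, 15/4], [30/281, 6/41]]; det S = -24255/92168
solve [mL_A; mL_B] = S·[w00; w01] and [mR_A; mR_B] = S·[w10; w11]:
  w00 = 1/2, w01 = -1, w10 = 1, w11 = 1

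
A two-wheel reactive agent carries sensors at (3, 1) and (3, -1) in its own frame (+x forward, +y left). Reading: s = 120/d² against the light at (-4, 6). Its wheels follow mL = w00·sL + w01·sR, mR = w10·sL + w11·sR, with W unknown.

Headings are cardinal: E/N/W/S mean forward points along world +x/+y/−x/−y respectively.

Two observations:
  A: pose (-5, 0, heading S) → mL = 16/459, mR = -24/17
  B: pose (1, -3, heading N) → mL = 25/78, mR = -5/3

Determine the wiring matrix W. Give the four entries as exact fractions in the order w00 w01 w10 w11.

1/2 -1/2 0 -1

obs A: pose=(-5,0,S) → sL=40/27, sR=24/17, mL=16/459, mR=-24/17
obs B: pose=(1,-3,N) → sL=30/13, sR=5/3, mL=25/78, mR=-5/3
sensor matrix S = [[40/27, 24/17], [30/13, 5/3]]; det S = -14120/17901
solve [mL_A; mL_B] = S·[w00; w01] and [mR_A; mR_B] = S·[w10; w11]:
  w00 = 1/2, w01 = -1/2, w10 = 0, w11 = -1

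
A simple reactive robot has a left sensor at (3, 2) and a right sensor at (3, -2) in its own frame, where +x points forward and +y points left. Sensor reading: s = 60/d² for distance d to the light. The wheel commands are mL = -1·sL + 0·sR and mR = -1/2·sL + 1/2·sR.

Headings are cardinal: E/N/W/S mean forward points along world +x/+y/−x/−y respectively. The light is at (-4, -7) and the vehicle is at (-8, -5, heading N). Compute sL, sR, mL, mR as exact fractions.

60/61 60/29 -60/61 960/1769

left sensor world pos  = (-10, -2); dL² = 61
right sensor world pos = (-6, -2); dR² = 29
sL = 60/61 = 60/61
sR = 60/29 = 60/29
mL = -1·sL + 0·sR = -60/61
mR = -1/2·sL + 1/2·sR = 960/1769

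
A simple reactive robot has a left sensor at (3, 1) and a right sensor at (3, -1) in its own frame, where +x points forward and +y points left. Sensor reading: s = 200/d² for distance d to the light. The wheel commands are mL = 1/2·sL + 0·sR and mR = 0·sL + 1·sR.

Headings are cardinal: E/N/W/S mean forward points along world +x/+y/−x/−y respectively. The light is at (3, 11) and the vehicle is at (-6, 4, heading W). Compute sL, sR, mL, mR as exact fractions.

left sensor world pos  = (-9, 3); dL² = 208
right sensor world pos = (-9, 5); dR² = 180
sL = 200/208 = 25/26
sR = 200/180 = 10/9
mL = 1/2·sL + 0·sR = 25/52
mR = 0·sL + 1·sR = 10/9

25/26 10/9 25/52 10/9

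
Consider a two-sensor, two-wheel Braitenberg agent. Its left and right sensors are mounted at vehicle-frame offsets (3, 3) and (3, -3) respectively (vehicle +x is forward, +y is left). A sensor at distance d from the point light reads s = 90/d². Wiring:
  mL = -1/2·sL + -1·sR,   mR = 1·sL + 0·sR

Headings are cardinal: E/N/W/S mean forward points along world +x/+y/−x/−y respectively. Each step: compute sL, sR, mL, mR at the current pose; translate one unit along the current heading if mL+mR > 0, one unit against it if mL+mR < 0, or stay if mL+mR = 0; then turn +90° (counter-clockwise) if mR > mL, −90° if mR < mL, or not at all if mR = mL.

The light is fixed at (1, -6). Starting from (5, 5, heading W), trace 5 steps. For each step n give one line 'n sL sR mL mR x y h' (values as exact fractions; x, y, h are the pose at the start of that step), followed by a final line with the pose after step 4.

n=0: pose=(5,5,W); sL=18/13, sR=90/197; mL=-2943/2561, mR=18/13; mL+mR=603/2561 → advance +1; mR−mL=6489/2561 → turn +1·90°
n=1: pose=(4,5,S); sL=9/10, sR=45/32; mL=-297/160, mR=9/10; mL+mR=-153/160 → advance -1; mR−mL=441/160 → turn +1·90°
n=2: pose=(4,6,E); sL=10/29, sR=10/13; mL=-355/377, mR=10/29; mL+mR=-225/377 → advance -1; mR−mL=485/377 → turn +1·90°
n=3: pose=(3,6,N); sL=45/113, sR=9/25; mL=-3159/5650, mR=45/113; mL+mR=-909/5650 → advance -1; mR−mL=5409/5650 → turn +1·90°
n=4: pose=(3,5,W); sL=18/13, sR=90/197; mL=-2943/2561, mR=18/13; mL+mR=603/2561 → advance +1; mR−mL=6489/2561 → turn +1·90°

0 18/13 90/197 -2943/2561 18/13 5 5 W
1 9/10 45/32 -297/160 9/10 4 5 S
2 10/29 10/13 -355/377 10/29 4 6 E
3 45/113 9/25 -3159/5650 45/113 3 6 N
4 18/13 90/197 -2943/2561 18/13 3 5 W
final 2 5 S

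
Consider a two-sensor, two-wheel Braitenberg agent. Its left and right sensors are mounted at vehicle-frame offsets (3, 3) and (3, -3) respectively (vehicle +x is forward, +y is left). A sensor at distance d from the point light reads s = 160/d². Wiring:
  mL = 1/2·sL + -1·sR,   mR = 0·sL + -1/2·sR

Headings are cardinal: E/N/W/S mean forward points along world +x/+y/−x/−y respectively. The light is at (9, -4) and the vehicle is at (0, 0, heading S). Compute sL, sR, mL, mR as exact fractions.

160/37 32/29 1136/1073 -16/29

left sensor world pos  = (3, -3); dL² = 37
right sensor world pos = (-3, -3); dR² = 145
sL = 160/37 = 160/37
sR = 160/145 = 32/29
mL = 1/2·sL + -1·sR = 1136/1073
mR = 0·sL + -1/2·sR = -16/29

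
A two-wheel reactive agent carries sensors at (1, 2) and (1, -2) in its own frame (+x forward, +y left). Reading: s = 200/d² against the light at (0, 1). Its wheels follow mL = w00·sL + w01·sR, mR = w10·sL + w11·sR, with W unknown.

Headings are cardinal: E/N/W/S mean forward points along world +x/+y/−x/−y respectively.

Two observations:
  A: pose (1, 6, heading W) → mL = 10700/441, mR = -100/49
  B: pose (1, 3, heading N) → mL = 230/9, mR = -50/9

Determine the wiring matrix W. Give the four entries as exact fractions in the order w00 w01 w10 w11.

obs A: pose=(1,6,W) → sL=200/9, sR=200/49, mL=10700/441, mR=-100/49
obs B: pose=(1,3,N) → sL=20, sR=100/9, mL=230/9, mR=-50/9
sensor matrix S = [[200/9, 200/49], [20, 100/9]]; det S = 656000/3969
solve [mL_A; mL_B] = S·[w00; w01] and [mR_A; mR_B] = S·[w10; w11]:
  w00 = 1, w01 = 1/2, w10 = 0, w11 = -1/2

1 1/2 0 -1/2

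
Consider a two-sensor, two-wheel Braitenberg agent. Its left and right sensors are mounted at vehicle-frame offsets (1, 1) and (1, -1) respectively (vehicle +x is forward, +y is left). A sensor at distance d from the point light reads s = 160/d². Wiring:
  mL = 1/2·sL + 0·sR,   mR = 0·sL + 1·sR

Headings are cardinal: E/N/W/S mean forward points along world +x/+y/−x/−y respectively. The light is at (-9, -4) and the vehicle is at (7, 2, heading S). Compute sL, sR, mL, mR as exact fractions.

80/157 16/25 40/157 16/25

left sensor world pos  = (8, 1); dL² = 314
right sensor world pos = (6, 1); dR² = 250
sL = 160/314 = 80/157
sR = 160/250 = 16/25
mL = 1/2·sL + 0·sR = 40/157
mR = 0·sL + 1·sR = 16/25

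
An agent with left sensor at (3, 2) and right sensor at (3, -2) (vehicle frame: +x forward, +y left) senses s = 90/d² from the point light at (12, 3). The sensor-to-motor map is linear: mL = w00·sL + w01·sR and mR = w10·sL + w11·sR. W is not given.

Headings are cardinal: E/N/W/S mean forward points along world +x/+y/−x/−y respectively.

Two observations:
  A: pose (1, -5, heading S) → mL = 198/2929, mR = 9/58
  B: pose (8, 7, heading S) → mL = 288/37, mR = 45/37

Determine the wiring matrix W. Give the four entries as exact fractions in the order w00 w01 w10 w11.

obs A: pose=(1,-5,S) → sL=45/101, sR=9/29, mL=198/2929, mR=9/58
obs B: pose=(8,7,S) → sL=18, sR=90/37, mL=288/37, mR=45/37
sensor matrix S = [[45/101, 9/29], [18, 90/37]]; det S = -487944/108373
solve [mL_A; mL_B] = S·[w00; w01] and [mR_A; mR_B] = S·[w10; w11]:
  w00 = 1/2, w01 = -1/2, w10 = 0, w11 = 1/2

1/2 -1/2 0 1/2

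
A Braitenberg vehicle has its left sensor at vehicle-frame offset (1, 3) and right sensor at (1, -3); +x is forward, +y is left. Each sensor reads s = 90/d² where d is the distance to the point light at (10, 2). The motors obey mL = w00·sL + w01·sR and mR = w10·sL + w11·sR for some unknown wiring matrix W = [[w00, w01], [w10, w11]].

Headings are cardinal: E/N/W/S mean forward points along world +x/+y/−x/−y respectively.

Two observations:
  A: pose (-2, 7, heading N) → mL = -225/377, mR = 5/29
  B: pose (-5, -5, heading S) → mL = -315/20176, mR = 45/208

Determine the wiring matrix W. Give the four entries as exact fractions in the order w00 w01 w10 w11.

1/2 -1 1/2 0

obs A: pose=(-2,7,N) → sL=10/29, sR=10/13, mL=-225/377, mR=5/29
obs B: pose=(-5,-5,S) → sL=45/104, sR=45/194, mL=-315/20176, mR=45/208
sensor matrix S = [[10/29, 10/13], [45/104, 45/194]]; det S = -480825/1901588
solve [mL_A; mL_B] = S·[w00; w01] and [mR_A; mR_B] = S·[w10; w11]:
  w00 = 1/2, w01 = -1, w10 = 1/2, w11 = 0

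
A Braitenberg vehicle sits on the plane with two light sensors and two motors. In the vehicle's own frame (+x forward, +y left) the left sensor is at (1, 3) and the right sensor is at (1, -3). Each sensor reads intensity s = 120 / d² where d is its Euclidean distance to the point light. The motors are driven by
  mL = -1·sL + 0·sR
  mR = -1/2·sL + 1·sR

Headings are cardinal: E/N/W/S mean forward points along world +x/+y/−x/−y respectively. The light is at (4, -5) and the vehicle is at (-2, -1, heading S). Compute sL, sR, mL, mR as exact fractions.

20/3 4/3 -20/3 -2

left sensor world pos  = (1, -2); dL² = 18
right sensor world pos = (-5, -2); dR² = 90
sL = 120/18 = 20/3
sR = 120/90 = 4/3
mL = -1·sL + 0·sR = -20/3
mR = -1/2·sL + 1·sR = -2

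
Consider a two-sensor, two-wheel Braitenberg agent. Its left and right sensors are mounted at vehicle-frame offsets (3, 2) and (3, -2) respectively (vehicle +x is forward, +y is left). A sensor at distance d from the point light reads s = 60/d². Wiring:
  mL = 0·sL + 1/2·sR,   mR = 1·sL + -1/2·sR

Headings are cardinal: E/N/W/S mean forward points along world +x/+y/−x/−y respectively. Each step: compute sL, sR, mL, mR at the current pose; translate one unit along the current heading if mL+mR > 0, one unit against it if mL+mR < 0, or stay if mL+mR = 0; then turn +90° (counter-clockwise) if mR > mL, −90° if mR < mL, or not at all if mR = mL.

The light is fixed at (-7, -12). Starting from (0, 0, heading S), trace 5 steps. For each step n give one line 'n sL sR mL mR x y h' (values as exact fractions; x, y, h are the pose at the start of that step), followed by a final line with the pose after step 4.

0 10/27 30/53 15/53 125/1431 0 0 S
1 60/97 12/37 6/37 1638/3589 0 -1 W
2 15/32 3/4 3/8 3/32 -1 -1 S
3 60/73 20/51 10/51 2330/3723 -1 -2 W
4 30/49 30/29 15/29 135/1421 -2 -2 S
final -2 -3 W

n=0: pose=(0,0,S); sL=10/27, sR=30/53; mL=15/53, mR=125/1431; mL+mR=10/27 → advance +1; mR−mL=-280/1431 → turn -1·90°
n=1: pose=(0,-1,W); sL=60/97, sR=12/37; mL=6/37, mR=1638/3589; mL+mR=60/97 → advance +1; mR−mL=1056/3589 → turn +1·90°
n=2: pose=(-1,-1,S); sL=15/32, sR=3/4; mL=3/8, mR=3/32; mL+mR=15/32 → advance +1; mR−mL=-9/32 → turn -1·90°
n=3: pose=(-1,-2,W); sL=60/73, sR=20/51; mL=10/51, mR=2330/3723; mL+mR=60/73 → advance +1; mR−mL=1600/3723 → turn +1·90°
n=4: pose=(-2,-2,S); sL=30/49, sR=30/29; mL=15/29, mR=135/1421; mL+mR=30/49 → advance +1; mR−mL=-600/1421 → turn -1·90°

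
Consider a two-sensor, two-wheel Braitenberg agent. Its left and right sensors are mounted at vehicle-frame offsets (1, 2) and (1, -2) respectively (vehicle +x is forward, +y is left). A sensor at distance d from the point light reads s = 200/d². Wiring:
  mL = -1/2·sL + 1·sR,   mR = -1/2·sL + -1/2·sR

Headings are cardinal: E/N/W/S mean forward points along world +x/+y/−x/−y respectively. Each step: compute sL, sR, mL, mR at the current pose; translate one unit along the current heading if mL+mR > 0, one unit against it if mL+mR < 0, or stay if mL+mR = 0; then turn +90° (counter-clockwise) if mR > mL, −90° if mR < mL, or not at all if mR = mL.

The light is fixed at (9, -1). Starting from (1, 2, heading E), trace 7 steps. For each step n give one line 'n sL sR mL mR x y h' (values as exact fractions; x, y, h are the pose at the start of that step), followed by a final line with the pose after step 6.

n=0: pose=(1,2,E); sL=100/37, sR=4; mL=98/37, mR=-124/37; mL+mR=-26/37 → advance -1; mR−mL=-6 → turn -1·90°
n=1: pose=(0,2,S); sL=200/53, sR=8/5; mL=-76/265, mR=-712/265; mL+mR=-788/265 → advance -1; mR−mL=-12/5 → turn -1·90°
n=2: pose=(0,3,W); sL=25/13, sR=25/17; mL=225/442, mR=-375/221; mL+mR=-525/442 → advance -1; mR−mL=-75/34 → turn -1·90°
n=3: pose=(1,3,N); sL=8/5, sR=200/61; mL=756/305, mR=-744/305; mL+mR=12/305 → advance +1; mR−mL=-300/61 → turn -1·90°
n=4: pose=(1,4,E); sL=100/49, sR=100/29; mL=3450/1421, mR=-3900/1421; mL+mR=-450/1421 → advance -1; mR−mL=-150/29 → turn -1·90°
n=5: pose=(0,4,S); sL=40/13, sR=200/137; mL=-140/1781, mR=-4040/1781; mL+mR=-4180/1781 → advance -1; mR−mL=-300/137 → turn -1·90°
n=6: pose=(0,5,W); sL=50/29, sR=50/41; mL=425/1189, mR=-1750/1189; mL+mR=-1325/1189 → advance -1; mR−mL=-75/41 → turn -1·90°

0 100/37 4 98/37 -124/37 1 2 E
1 200/53 8/5 -76/265 -712/265 0 2 S
2 25/13 25/17 225/442 -375/221 0 3 W
3 8/5 200/61 756/305 -744/305 1 3 N
4 100/49 100/29 3450/1421 -3900/1421 1 4 E
5 40/13 200/137 -140/1781 -4040/1781 0 4 S
6 50/29 50/41 425/1189 -1750/1189 0 5 W
final 1 5 N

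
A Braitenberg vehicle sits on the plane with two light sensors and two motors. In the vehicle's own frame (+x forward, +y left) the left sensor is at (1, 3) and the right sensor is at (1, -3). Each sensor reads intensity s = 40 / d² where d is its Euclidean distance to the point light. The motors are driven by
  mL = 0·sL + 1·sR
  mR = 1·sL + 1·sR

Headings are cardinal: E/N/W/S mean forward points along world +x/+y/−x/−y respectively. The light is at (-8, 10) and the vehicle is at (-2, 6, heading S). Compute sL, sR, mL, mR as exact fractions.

20/53 20/17 20/17 1400/901

left sensor world pos  = (1, 5); dL² = 106
right sensor world pos = (-5, 5); dR² = 34
sL = 40/106 = 20/53
sR = 40/34 = 20/17
mL = 0·sL + 1·sR = 20/17
mR = 1·sL + 1·sR = 1400/901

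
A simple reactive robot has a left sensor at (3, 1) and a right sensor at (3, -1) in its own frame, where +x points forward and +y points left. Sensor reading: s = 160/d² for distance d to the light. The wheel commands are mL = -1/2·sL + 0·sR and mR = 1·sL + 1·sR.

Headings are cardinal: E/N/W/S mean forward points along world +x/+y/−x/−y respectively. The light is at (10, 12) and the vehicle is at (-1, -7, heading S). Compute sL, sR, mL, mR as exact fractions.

20/73 40/157 -10/73 6060/11461

left sensor world pos  = (0, -10); dL² = 584
right sensor world pos = (-2, -10); dR² = 628
sL = 160/584 = 20/73
sR = 160/628 = 40/157
mL = -1/2·sL + 0·sR = -10/73
mR = 1·sL + 1·sR = 6060/11461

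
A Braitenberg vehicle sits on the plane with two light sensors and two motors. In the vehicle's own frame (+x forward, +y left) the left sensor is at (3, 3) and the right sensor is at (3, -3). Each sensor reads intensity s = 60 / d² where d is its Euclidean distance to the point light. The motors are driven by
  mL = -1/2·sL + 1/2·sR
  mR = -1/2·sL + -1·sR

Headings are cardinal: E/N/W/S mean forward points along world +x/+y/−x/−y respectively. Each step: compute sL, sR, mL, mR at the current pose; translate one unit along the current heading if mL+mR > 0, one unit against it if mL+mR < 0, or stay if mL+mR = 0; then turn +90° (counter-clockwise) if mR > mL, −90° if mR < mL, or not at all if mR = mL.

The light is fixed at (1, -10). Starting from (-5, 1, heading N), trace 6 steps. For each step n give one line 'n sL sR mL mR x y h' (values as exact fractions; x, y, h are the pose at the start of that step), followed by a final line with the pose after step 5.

n=0: pose=(-5,1,N); sL=60/277, sR=12/41; mL=432/11357, mR=-4554/11357; mL+mR=-4122/11357 → advance -1; mR−mL=-18/41 → turn -1·90°
n=1: pose=(-5,0,E); sL=30/89, sR=30/29; mL=900/2581, mR=-3105/2581; mL+mR=-2205/2581 → advance -1; mR−mL=-45/29 → turn -1·90°
n=2: pose=(-6,0,S); sL=12/13, sR=60/149; mL=-504/1937, mR=-1674/1937; mL+mR=-2178/1937 → advance -1; mR−mL=-90/149 → turn -1·90°
n=3: pose=(-6,1,W); sL=15/41, sR=15/74; mL=-495/6068, mR=-585/1517; mL+mR=-2835/6068 → advance -1; mR−mL=-45/148 → turn -1·90°
n=4: pose=(-5,1,N); sL=60/277, sR=12/41; mL=432/11357, mR=-4554/11357; mL+mR=-4122/11357 → advance -1; mR−mL=-18/41 → turn -1·90°
n=5: pose=(-5,0,E); sL=30/89, sR=30/29; mL=900/2581, mR=-3105/2581; mL+mR=-2205/2581 → advance -1; mR−mL=-45/29 → turn -1·90°

0 60/277 12/41 432/11357 -4554/11357 -5 1 N
1 30/89 30/29 900/2581 -3105/2581 -5 0 E
2 12/13 60/149 -504/1937 -1674/1937 -6 0 S
3 15/41 15/74 -495/6068 -585/1517 -6 1 W
4 60/277 12/41 432/11357 -4554/11357 -5 1 N
5 30/89 30/29 900/2581 -3105/2581 -5 0 E
final -6 0 S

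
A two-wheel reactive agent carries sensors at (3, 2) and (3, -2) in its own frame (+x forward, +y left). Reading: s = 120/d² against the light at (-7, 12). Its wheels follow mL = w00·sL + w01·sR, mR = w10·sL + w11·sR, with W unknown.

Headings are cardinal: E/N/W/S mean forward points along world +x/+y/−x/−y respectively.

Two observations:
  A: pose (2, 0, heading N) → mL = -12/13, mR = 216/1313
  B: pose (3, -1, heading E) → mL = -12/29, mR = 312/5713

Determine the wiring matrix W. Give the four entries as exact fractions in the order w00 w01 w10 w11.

obs A: pose=(2,0,N) → sL=12/13, sR=60/101, mL=-12/13, mR=216/1313
obs B: pose=(3,-1,E) → sL=12/29, sR=60/197, mL=-12/29, mR=312/5713
sensor matrix S = [[12/13, 60/101], [12/29, 60/197]]; det S = 264960/7501169
solve [mL_A; mL_B] = S·[w00; w01] and [mR_A; mR_B] = S·[w10; w11]:
  w00 = -1, w01 = 0, w10 = 1/2, w11 = -1/2

-1 0 1/2 -1/2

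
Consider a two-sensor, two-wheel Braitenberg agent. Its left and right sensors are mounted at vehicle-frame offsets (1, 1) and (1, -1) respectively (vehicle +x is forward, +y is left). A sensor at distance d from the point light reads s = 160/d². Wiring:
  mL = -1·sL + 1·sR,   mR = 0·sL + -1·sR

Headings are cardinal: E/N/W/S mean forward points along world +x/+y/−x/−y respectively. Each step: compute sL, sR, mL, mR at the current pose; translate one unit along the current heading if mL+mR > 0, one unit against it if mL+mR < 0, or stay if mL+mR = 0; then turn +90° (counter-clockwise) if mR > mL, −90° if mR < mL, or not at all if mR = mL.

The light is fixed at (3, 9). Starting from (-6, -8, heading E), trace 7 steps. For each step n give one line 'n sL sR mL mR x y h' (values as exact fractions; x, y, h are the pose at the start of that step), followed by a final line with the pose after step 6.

n=0: pose=(-6,-8,E); sL=1/2, sR=40/97; mL=-17/194, mR=-40/97; mL+mR=-1/2 → advance -1; mR−mL=-63/194 → turn -1·90°
n=1: pose=(-7,-8,S); sL=32/81, sR=32/89; mL=-256/7209, mR=-32/89; mL+mR=-32/81 → advance -1; mR−mL=-2336/7209 → turn -1·90°
n=2: pose=(-7,-7,W); sL=16/41, sR=80/173; mL=512/7093, mR=-80/173; mL+mR=-16/41 → advance -1; mR−mL=-3792/7093 → turn -1·90°
n=3: pose=(-6,-7,N); sL=32/65, sR=160/289; mL=1152/18785, mR=-160/289; mL+mR=-32/65 → advance -1; mR−mL=-11552/18785 → turn -1·90°
n=4: pose=(-6,-8,E); sL=1/2, sR=40/97; mL=-17/194, mR=-40/97; mL+mR=-1/2 → advance -1; mR−mL=-63/194 → turn -1·90°
n=5: pose=(-7,-8,S); sL=32/81, sR=32/89; mL=-256/7209, mR=-32/89; mL+mR=-32/81 → advance -1; mR−mL=-2336/7209 → turn -1·90°
n=6: pose=(-7,-7,W); sL=16/41, sR=80/173; mL=512/7093, mR=-80/173; mL+mR=-16/41 → advance -1; mR−mL=-3792/7093 → turn -1·90°

0 1/2 40/97 -17/194 -40/97 -6 -8 E
1 32/81 32/89 -256/7209 -32/89 -7 -8 S
2 16/41 80/173 512/7093 -80/173 -7 -7 W
3 32/65 160/289 1152/18785 -160/289 -6 -7 N
4 1/2 40/97 -17/194 -40/97 -6 -8 E
5 32/81 32/89 -256/7209 -32/89 -7 -8 S
6 16/41 80/173 512/7093 -80/173 -7 -7 W
final -6 -7 N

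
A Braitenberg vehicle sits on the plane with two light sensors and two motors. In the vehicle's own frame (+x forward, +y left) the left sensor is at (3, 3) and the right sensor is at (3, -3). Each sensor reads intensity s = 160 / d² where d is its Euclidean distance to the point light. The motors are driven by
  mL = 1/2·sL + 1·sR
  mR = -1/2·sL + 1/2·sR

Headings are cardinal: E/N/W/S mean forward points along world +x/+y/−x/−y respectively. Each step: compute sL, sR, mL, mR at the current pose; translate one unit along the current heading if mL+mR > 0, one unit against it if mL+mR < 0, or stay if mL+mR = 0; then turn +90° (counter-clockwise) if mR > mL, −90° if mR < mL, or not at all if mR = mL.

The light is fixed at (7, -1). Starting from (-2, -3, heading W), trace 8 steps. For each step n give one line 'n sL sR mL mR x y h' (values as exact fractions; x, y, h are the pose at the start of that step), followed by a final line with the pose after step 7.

0 160/169 32/29 7728/4901 384/4901 -2 -3 W
1 16/17 16/5 312/85 96/85 -3 -3 N
2 160/53 32/13 2736/689 -192/689 -3 -2 E
3 40/13 1 33/13 -27/26 -2 -2 S
4 160/169 32/29 7728/4901 384/4901 -2 -3 W
5 16/17 16/5 312/85 96/85 -3 -3 N
6 160/53 32/13 2736/689 -192/689 -3 -2 E
7 40/13 1 33/13 -27/26 -2 -2 S
final -2 -3 W

n=0: pose=(-2,-3,W); sL=160/169, sR=32/29; mL=7728/4901, mR=384/4901; mL+mR=48/29 → advance +1; mR−mL=-7344/4901 → turn -1·90°
n=1: pose=(-3,-3,N); sL=16/17, sR=16/5; mL=312/85, mR=96/85; mL+mR=24/5 → advance +1; mR−mL=-216/85 → turn -1·90°
n=2: pose=(-3,-2,E); sL=160/53, sR=32/13; mL=2736/689, mR=-192/689; mL+mR=48/13 → advance +1; mR−mL=-2928/689 → turn -1·90°
n=3: pose=(-2,-2,S); sL=40/13, sR=1; mL=33/13, mR=-27/26; mL+mR=3/2 → advance +1; mR−mL=-93/26 → turn -1·90°
n=4: pose=(-2,-3,W); sL=160/169, sR=32/29; mL=7728/4901, mR=384/4901; mL+mR=48/29 → advance +1; mR−mL=-7344/4901 → turn -1·90°
n=5: pose=(-3,-3,N); sL=16/17, sR=16/5; mL=312/85, mR=96/85; mL+mR=24/5 → advance +1; mR−mL=-216/85 → turn -1·90°
n=6: pose=(-3,-2,E); sL=160/53, sR=32/13; mL=2736/689, mR=-192/689; mL+mR=48/13 → advance +1; mR−mL=-2928/689 → turn -1·90°
n=7: pose=(-2,-2,S); sL=40/13, sR=1; mL=33/13, mR=-27/26; mL+mR=3/2 → advance +1; mR−mL=-93/26 → turn -1·90°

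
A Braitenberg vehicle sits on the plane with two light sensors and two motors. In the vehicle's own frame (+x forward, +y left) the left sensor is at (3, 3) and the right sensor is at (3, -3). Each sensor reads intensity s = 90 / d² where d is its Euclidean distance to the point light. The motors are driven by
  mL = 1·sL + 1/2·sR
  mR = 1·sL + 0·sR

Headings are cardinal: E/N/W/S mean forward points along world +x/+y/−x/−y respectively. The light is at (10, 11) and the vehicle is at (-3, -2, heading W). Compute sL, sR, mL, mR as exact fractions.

45/256 45/178 6885/22784 45/256

left sensor world pos  = (-6, -5); dL² = 512
right sensor world pos = (-6, 1); dR² = 356
sL = 90/512 = 45/256
sR = 90/356 = 45/178
mL = 1·sL + 1/2·sR = 6885/22784
mR = 1·sL + 0·sR = 45/256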